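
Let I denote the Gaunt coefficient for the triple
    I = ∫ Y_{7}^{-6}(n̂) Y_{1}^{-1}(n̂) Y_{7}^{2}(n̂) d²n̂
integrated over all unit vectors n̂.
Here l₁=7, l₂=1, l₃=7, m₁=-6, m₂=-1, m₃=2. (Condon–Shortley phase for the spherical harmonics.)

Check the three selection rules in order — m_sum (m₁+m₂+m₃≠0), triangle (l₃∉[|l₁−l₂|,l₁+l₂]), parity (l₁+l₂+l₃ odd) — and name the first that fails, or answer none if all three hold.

m₁+m₂+m₃ = -6 − 1 + 2 = -5  ✗
triangle: |7−1|=6 ≤ l₃=7 ≤ 7+1=8
parity: l₁+l₂+l₃ = 15 is odd

m_sum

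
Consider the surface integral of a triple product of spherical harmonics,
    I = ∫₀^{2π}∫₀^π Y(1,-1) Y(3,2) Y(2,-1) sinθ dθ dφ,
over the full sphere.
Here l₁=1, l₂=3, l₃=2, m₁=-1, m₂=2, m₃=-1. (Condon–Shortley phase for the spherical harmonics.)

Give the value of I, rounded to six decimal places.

0.261169

Rules hold: Σm=0, L=6 even, 2≤2≤4.
N = 3·7·5 = 105
Δ = 2!·0!·4!/7! = 1/105
Racah Σ t=1..1: t=1:−1/4 = -1/4
⇒ 3j(1 3 2; 0 0 0)² = 3/35, sgn -1
Racah Σ t=2..2: t=2:+1/12 = 1/12
⇒ 3j(1 3 2; -1 2 -1)² = 2/21, sgn -1
4πI² = N·(3j₀)²·(3jₘ)² = 6/7
I = +1·√(0.857143/4π) = 0.26116903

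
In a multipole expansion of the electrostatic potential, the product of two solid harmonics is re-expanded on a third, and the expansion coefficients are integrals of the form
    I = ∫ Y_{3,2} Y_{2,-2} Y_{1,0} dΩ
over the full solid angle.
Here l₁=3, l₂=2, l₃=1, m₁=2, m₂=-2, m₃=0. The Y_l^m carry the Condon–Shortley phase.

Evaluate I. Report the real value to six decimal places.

Checks pass: Σm=0; 6 even; l₃=1∈[1,5].
(2·3+1)(2·2+1)(2·1+1) = 105
Δ: 4! 2! 0! / 7! → 1/105
sum: t=2:+1/4 = 1/4
3j²(3 2 1; 0 0 0) = Δ·Π!·Σ² = 3/35  (sign -1)
sum: t=0:+1/24 = 1/24
3j²(3 2 1; 2 -2 0) = Δ·Π!·Σ² = 1/21  (sign -1)
combine: 4πI² = 105·3/35·1/21 = 3/7
take √, sign +1: I = 0.18467439

0.184674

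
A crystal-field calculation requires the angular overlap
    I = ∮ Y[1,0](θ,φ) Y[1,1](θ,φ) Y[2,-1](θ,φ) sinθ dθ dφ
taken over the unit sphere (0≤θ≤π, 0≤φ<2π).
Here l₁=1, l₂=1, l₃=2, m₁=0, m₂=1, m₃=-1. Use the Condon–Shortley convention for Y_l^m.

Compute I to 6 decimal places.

-0.218510

Checks pass: Σm=0; 4 even; l₃=2∈[0,2].
(2·1+1)(2·1+1)(2·2+1) = 45
Δ: 0! 2! 2! / 5! → 1/30
sum: t=0:+1/1 = 1/1
3j²(1 1 2; 0 0 0) = Δ·Π!·Σ² = 2/15  (sign +1)
sum: t=0:+1/2 = 1/2
3j²(1 1 2; 0 1 -1) = Δ·Π!·Σ² = 1/10  (sign -1)
combine: 4πI² = 45·2/15·1/10 = 3/5
take √, sign -1: I = -0.21850969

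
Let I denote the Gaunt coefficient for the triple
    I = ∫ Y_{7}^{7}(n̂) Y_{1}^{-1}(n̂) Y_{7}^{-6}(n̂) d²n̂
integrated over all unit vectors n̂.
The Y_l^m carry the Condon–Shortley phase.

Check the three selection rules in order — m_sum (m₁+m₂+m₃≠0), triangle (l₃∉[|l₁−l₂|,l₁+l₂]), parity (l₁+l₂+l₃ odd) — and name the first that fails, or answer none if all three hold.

m₁+m₂+m₃ = 7 − 1 − 6 = 0  ✓
triangle: |7−1|=6 ≤ l₃=7 ≤ 7+1=8  ✓
parity: l₁+l₂+l₃ = 15 is odd  ✗

parity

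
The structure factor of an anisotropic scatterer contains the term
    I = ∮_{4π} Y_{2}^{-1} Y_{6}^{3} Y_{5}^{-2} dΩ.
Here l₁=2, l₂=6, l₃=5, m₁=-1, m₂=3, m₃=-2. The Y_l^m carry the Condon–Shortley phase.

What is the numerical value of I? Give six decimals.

0.000000

l₁+l₂+l₃=13 is odd: 3j(l;000)=0 ⇒ I=0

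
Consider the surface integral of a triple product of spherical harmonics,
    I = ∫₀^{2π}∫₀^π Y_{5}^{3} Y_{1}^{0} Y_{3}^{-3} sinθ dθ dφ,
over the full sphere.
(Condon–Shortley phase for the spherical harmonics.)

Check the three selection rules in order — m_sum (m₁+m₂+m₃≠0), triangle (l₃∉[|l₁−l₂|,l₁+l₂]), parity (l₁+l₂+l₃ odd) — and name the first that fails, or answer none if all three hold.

triangle

m₁+m₂+m₃ = 3 + 0 − 3 = 0  ✓
triangle: |5−1|=4 ≤ l₃=3 ≤ 5+1=6  ✗
parity: l₁+l₂+l₃ = 9 is odd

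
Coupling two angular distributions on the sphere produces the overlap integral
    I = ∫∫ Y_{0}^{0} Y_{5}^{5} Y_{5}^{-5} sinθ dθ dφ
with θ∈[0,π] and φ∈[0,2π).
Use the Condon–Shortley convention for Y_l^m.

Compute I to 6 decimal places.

-0.282095

m-sum 0 ✓  L=10 even ✓  5≤5≤5 ✓
Π(2lᵢ+1) = 1×11×11 = 121
triangle coeff Δ(0,5,5) = 1/11
Σ_t [0,0]: t=0:+1/14400 = 1/14400
(3j)²=1/11 [(0 5 5; 0 0 0)], sign=-1
Σ_t [0,0]: t=0:+1/3628800 = 1/3628800
(3j)²=1/11 [(0 5 5; 0 5 -5)], sign=+1
⇒ 4πI² = 1/1
I = (-1)√(1/1/(4π)) = -0.28209479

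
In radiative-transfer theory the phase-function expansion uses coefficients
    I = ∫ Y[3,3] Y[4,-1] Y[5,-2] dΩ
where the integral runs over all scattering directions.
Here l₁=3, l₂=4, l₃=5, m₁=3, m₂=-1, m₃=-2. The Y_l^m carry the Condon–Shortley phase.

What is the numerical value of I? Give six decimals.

Rules hold: Σm=0, L=12 even, 1≤5≤7.
N = 7·9·11 = 693
Δ = 2!·4!·6!/13! = 1/180180
Racah Σ t=0..2: t=0:+1/576 t=1:−1/144 t=2:+1/576 = -1/288
⇒ 3j(3 4 5; 0 0 0)² = 20/1001, sgn +1
Racah Σ t=0..0: t=0:+1/1728 = 1/1728
⇒ 3j(3 4 5; 3 -1 -2)² = 25/858, sgn -1
4πI² = N·(3j₀)²·(3jₘ)² = 750/1859
I = -1·√(0.403443/4π) = -0.17917854

-0.179179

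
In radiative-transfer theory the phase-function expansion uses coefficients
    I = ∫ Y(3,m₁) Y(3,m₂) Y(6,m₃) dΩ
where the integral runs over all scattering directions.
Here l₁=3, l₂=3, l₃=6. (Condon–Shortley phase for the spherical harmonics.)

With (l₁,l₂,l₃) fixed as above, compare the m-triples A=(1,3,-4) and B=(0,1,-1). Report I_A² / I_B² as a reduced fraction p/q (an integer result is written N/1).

Shared (l₁,l₂,l₃)=(3,3,6): N and (l;000)² cancel in I_A²/I_B².
A: Δ = 0!·6!·6!/13! = 1/12012; Racah Σ t=0..0: t=0:+1/34560 = 1/34560; ⇒ 3j(3 3 6; 1 3 -4)² = 5/286, sgn +1
B: Δ = 0!·6!·6!/13! = 1/12012; Racah Σ t=0..0: t=0:+1/1728 = 1/1728; ⇒ 3j(3 3 6; 0 1 -1)² = 25/858, sgn -1
I_A²/I_B² = (5/286)/(25/858) = 3/5

3/5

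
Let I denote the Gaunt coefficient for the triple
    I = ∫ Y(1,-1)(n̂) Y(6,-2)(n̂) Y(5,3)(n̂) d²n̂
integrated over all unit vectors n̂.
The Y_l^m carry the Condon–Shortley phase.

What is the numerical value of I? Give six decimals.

Rules hold: Σm=0, L=12 even, 5≤5≤7.
N = 3·13·11 = 429
Δ = 2!·0!·10!/13! = 1/858
Racah Σ t=1..1: t=1:−1/14400 = -1/14400
⇒ 3j(1 6 5; 0 0 0)² = 6/143, sgn +1
Racah Σ t=2..2: t=2:+1/161280 = 1/161280
⇒ 3j(1 6 5; -1 -2 3)² = 1/143, sgn +1
4πI² = N·(3j₀)²·(3jₘ)² = 18/143
I = +1·√(0.125874/4π) = 0.10008369

0.100084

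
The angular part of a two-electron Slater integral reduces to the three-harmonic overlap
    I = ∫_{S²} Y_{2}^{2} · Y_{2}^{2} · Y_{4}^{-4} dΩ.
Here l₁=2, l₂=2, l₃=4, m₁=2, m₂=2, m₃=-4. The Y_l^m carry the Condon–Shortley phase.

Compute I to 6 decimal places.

m-sum 0 ✓  L=8 even ✓  0≤4≤4 ✓
Π(2lᵢ+1) = 5×5×9 = 225
triangle coeff Δ(2,2,4) = 1/630
Σ_t [0,0]: t=0:+1/16 = 1/16
(3j)²=2/35 [(2 2 4; 0 0 0)], sign=+1
Σ_t [0,0]: t=0:+1/576 = 1/576
(3j)²=1/9 [(2 2 4; 2 2 -4)], sign=+1
⇒ 4πI² = 10/7
I = (+1)√(10/7/(4π)) = 0.33716777

0.337168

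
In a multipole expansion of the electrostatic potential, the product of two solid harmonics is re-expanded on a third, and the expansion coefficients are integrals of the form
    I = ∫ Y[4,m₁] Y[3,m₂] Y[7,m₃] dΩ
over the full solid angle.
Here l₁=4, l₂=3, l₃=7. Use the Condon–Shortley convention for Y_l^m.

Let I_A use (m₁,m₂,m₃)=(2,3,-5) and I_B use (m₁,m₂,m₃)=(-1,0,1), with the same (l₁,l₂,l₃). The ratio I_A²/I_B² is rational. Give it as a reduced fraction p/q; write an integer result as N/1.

Shared (l₁,l₂,l₃)=(4,3,7): N and (l;000)² cancel in I_A²/I_B².
A: Δ = 0!·8!·6!/15! = 1/45045; Racah Σ t=0..0: t=0:+1/1036800 = 1/1036800; ⇒ 3j(4 3 7; 2 3 -5)² = 4/195, sgn +1
B: Δ = 0!·8!·6!/15! = 1/45045; Racah Σ t=0..0: t=0:+1/25920 = 1/25920; ⇒ 3j(4 3 7; -1 0 1)² = 32/1287, sgn +1
I_A²/I_B² = (4/195)/(32/1287) = 33/40

33/40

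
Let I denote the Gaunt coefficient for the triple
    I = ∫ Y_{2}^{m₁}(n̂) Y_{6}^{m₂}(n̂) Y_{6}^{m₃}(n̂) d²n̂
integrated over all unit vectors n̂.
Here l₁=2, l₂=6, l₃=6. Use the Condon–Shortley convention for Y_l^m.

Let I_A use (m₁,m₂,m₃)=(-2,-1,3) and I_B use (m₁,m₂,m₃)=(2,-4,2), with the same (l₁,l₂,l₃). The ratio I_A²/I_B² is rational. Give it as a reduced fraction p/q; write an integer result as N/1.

4/3

Shared (l₁,l₂,l₃)=(2,6,6): N and (l;000)² cancel in I_A²/I_B².
A: Δ = 2!·2!·10!/15! = 1/90090; Racah Σ t=2..2: t=2:+1/120960 = 1/120960; ⇒ 3j(2 6 6; -2 -1 3)² = 24/1001, sgn -1
B: Δ = 2!·2!·10!/15! = 1/90090; Racah Σ t=0..0: t=0:+1/322560 = 1/322560; ⇒ 3j(2 6 6; 2 -4 2)² = 18/1001, sgn +1
I_A²/I_B² = (24/1001)/(18/1001) = 4/3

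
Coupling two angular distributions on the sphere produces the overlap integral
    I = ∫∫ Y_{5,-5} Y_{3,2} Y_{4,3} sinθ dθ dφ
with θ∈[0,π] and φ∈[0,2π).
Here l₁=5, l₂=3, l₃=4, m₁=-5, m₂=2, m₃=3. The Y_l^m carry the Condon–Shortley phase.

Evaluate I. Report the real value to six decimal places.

m-sum 0 ✓  L=12 even ✓  2≤4≤8 ✓
Π(2lᵢ+1) = 11×7×9 = 693
triangle coeff Δ(5,3,4) = 1/180180
Σ_t [1,3]: t=1:−1/576 t=2:+1/144 t=3:−1/576 = 1/288
(3j)²=20/1001 [(5 3 4; 0 0 0)], sign=+1
Σ_t [4,4]: t=4:+1/17280 = 1/17280
(3j)²=35/858 [(5 3 4; -5 2 3)], sign=-1
⇒ 4πI² = 1050/1859
I = (-1)√(1050/1859/(4π)) = -0.21200691

-0.212007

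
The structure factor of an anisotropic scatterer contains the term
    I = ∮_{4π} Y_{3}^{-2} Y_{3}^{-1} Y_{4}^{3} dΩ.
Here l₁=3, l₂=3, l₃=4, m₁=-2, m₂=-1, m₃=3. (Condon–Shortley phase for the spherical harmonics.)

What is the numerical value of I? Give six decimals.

Checks pass: Σm=0; 10 even; l₃=4∈[0,6].
(2·3+1)(2·3+1)(2·4+1) = 441
Δ: 2! 4! 4! / 11! → 1/34650
sum: t=0:+1/72 t=1:−1/16 t=2:+1/72 = -5/144
3j²(3 3 4; 0 0 0) = Δ·Π!·Σ² = 2/77  (sign -1)
sum: t=1:−1/144 t=2:+1/288 = -1/288
3j²(3 3 4; -2 -1 3) = Δ·Π!·Σ² = 1/99  (sign +1)
combine: 4πI² = 441·2/77·1/99 = 14/121
take √, sign -1: I = -0.09595473

-0.095955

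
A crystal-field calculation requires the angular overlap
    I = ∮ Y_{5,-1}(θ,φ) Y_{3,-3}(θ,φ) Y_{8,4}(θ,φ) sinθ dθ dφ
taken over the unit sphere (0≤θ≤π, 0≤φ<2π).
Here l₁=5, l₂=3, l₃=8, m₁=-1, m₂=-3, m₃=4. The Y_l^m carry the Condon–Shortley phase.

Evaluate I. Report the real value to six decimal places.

0.127619

Checks pass: Σm=0; 16 even; l₃=8∈[2,8].
(2·5+1)(2·3+1)(2·8+1) = 1309
Δ: 0! 10! 6! / 17! → 1/136136
sum: t=0:+1/518400 = 1/518400
3j²(5 3 8; 0 0 0) = Δ·Π!·Σ² = 56/2431  (sign +1)
sum: t=0:+1/12441600 = 1/12441600
3j²(5 3 8; -1 -3 4) = Δ·Π!·Σ² = 3/442  (sign +1)
combine: 4πI² = 1309·56/2431·3/442 = 588/2873
take √, sign +1: I = 0.12761917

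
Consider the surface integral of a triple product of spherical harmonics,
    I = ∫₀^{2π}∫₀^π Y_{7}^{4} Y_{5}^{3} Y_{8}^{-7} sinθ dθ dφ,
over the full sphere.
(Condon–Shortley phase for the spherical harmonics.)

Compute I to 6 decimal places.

-0.133321

m-sum 0 ✓  L=20 even ✓  2≤8≤12 ✓
Π(2lᵢ+1) = 15×11×17 = 2805
triangle coeff Δ(7,5,8) = 1/814773960
Σ_t [0,4]: t=0:+1/87091200 t=1:−1/4976640 t=2:+1/2073600 t=3:−1/4976640 t=4:+1/87091200 = 1/9676800
(3j)²=360/46189 [(7 5 8; 0 0 0)], sign=+1
Σ_t [2,3]: t=2:+1/1045094400 t=3:−1/2612736000 = 1/1741824000
(3j)²=33/3230 [(7 5 8; 4 3 -7)], sign=-1
⇒ 4πI² = 17820/79781
I = (-1)√(17820/79781/(4π)) = -0.13332119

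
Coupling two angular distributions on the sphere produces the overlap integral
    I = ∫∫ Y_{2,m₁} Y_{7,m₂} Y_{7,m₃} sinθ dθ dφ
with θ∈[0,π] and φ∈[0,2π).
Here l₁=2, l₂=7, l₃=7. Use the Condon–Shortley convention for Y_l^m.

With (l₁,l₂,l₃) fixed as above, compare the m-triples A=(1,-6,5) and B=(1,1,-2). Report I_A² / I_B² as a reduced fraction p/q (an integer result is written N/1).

Same 2,7,7: normalisation and zero-m 3j drop out of the ratio.
A: Δ: 2! 2! 12! / 17! → 1/185640; sum: t=0:+1/79833600 t=1:−1/958003200 = 1/87091200; 3j²(2 7 7; 1 -6 5) = Δ·Π!·Σ² = 121/4760  (sign +1)
B: Δ: 2! 2! 12! / 17! → 1/185640; sum: t=0:+1/1935360 t=1:−1/1209600 = -1/3225600; 3j²(2 7 7; 1 1 -2) = Δ·Π!·Σ² = 243/61880  (sign +1)
I_A²/I_B² = (121/4760)/(243/61880) = 1573/243

1573/243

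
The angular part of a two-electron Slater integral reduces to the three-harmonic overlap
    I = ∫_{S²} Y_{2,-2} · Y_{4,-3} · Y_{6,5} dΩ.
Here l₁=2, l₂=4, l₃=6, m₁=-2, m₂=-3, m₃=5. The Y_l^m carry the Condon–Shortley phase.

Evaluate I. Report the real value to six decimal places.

-0.288917

m-sum 0 ✓  L=12 even ✓  2≤6≤6 ✓
Π(2lᵢ+1) = 5×9×13 = 585
triangle coeff Δ(2,4,6) = 1/6435
Σ_t [0,0]: t=0:+1/2304 = 1/2304
(3j)²=5/143 [(2 4 6; 0 0 0)], sign=+1
Σ_t [0,0]: t=0:+1/120960 = 1/120960
(3j)²=2/39 [(2 4 6; -2 -3 5)], sign=-1
⇒ 4πI² = 150/143
I = (-1)√(150/143/(4π)) = -0.28891672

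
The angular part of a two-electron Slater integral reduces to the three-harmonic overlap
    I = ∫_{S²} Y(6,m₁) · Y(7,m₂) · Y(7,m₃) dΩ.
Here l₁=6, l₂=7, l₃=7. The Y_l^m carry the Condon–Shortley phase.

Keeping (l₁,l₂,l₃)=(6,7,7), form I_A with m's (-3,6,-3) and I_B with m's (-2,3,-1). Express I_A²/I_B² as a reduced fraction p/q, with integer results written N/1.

143/6

Same 6,7,7: normalisation and zero-m 3j drop out of the ratio.
A: Δ: 6! 6! 8! / 21! → 1/2444321880; sum: t=5:−1/232243200 t=6:+1/130636800 = 1/298598400; 3j²(6 7 7; -3 6 -3) = Δ·Π!·Σ² = 7/1292  (sign +1)
B: Δ: 6! 6! 8! / 21! → 1/2444321880; sum: t=2:+1/1393459200 t=3:−1/21772800 t=4:+1/3317760 t=5:−1/3110400 t=6:+1/19906560 = -1/66355200; 3j²(6 7 7; -2 3 -1) = Δ·Π!·Σ² = 21/92378  (sign -1)
I_A²/I_B² = (7/1292)/(21/92378) = 143/6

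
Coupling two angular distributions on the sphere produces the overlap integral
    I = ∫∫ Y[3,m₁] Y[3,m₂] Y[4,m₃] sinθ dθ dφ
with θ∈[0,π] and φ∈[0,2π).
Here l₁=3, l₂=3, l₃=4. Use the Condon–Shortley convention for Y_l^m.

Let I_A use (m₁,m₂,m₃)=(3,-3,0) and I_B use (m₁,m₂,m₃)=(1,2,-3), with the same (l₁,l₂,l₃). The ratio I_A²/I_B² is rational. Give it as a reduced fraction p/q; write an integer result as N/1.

Same 3,3,4: normalisation and zero-m 3j drop out of the ratio.
A: Δ: 2! 4! 4! / 11! → 1/34650; sum: t=0:+1/1152 = 1/1152; 3j²(3 3 4; 3 -3 0) = Δ·Π!·Σ² = 1/154  (sign +1)
B: Δ: 2! 4! 4! / 11! → 1/34650; sum: t=1:−1/144 t=2:+1/288 = -1/288; 3j²(3 3 4; 1 2 -3) = Δ·Π!·Σ² = 1/99  (sign +1)
I_A²/I_B² = (1/154)/(1/99) = 9/14

9/14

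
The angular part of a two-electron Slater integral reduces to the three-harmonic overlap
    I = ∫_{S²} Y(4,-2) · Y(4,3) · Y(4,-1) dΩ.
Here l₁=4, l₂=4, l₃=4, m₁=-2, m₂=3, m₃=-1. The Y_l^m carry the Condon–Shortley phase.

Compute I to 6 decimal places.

-0.063661

m-sum 0 ✓  L=12 even ✓  0≤4≤8 ✓
Π(2lᵢ+1) = 9×9×9 = 729
triangle coeff Δ(4,4,4) = 1/450450
Σ_t [0,4]: t=0:+1/13824 t=1:−1/216 t=2:+1/64 t=3:−1/216 t=4:+1/13824 = 5/768
(3j)²=18/1001 [(4 4 4; 0 0 0)], sign=+1
Σ_t [3,4]: t=3:−1/864 t=4:+1/576 = 1/1728
(3j)²=5/1287 [(4 4 4; -2 3 -1)], sign=-1
⇒ 4πI² = 7290/143143
I = (-1)√(7290/143143/(4π)) = -0.06366105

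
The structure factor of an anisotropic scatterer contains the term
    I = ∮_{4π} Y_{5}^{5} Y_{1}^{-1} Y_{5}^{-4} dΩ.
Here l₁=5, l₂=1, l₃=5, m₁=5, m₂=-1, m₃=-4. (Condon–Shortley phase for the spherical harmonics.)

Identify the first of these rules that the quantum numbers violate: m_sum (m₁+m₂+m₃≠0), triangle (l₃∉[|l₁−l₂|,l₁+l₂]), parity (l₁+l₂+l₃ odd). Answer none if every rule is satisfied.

Σmᵢ = 0  ✓
l₃∈[|l₁−l₂|,l₁+l₂]=[4,6], have l₃=5  ✓
Σlᵢ = 11 ⇒ odd  ✗

parity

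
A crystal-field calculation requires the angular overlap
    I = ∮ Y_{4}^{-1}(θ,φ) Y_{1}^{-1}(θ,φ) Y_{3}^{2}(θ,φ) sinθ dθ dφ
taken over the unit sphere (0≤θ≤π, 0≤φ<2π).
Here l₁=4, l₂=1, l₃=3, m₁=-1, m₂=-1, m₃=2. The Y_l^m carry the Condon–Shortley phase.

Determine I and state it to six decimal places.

Rules hold: Σm=0, L=8 even, 3≤3≤5.
N = 9·3·7 = 189
Δ = 2!·6!·0!/9! = 1/252
Racah Σ t=1..1: t=1:−1/36 = -1/36
⇒ 3j(4 1 3; 0 0 0)² = 4/63, sgn +1
Racah Σ t=0..0: t=0:+1/240 = 1/240
⇒ 3j(4 1 3; -1 -1 2)² = 1/84, sgn -1
4πI² = N·(3j₀)²·(3jₘ)² = 1/7
I = -1·√(0.142857/4π) = -0.10662181

-0.106622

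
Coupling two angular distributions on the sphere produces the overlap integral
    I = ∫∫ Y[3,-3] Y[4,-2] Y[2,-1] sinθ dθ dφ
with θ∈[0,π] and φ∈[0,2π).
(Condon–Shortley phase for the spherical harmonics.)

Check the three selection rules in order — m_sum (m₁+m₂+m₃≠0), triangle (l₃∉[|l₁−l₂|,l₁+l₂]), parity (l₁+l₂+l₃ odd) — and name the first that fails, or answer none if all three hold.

Σmᵢ = -6  ✗
l₃∈[|l₁−l₂|,l₁+l₂]=[1,7], have l₃=2
Σlᵢ = 9 ⇒ odd

m_sum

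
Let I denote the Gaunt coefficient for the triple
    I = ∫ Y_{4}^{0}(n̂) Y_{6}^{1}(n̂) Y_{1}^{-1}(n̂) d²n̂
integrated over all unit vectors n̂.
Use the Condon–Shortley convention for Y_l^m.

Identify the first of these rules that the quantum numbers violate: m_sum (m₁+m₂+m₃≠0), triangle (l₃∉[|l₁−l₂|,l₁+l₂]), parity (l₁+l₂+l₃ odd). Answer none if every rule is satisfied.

azimuthal sum: 0 + 1 − 1 = 0  ✓
2 ≤ 1 ≤ 10 (triangle on l)  ✗
L = 4 + 6 + 1 = 11 (odd)

triangle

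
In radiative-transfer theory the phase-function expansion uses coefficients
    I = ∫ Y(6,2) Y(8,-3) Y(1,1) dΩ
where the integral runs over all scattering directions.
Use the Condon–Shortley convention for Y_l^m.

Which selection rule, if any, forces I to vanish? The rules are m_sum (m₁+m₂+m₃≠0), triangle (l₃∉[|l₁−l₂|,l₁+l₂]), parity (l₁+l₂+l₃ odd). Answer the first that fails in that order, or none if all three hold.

Σmᵢ = 0  ✓
l₃∈[|l₁−l₂|,l₁+l₂]=[2,14], have l₃=1  ✗
Σlᵢ = 15 ⇒ odd

triangle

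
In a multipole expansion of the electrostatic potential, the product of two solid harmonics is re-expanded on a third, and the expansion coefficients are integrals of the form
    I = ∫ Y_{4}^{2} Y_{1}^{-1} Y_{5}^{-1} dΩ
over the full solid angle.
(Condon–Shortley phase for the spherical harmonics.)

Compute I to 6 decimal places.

Rules hold: Σm=0, L=10 even, 3≤5≤5.
N = 9·3·11 = 297
Δ = 0!·8!·2!/11! = 1/495
Racah Σ t=0..0: t=0:+1/576 = 1/576
⇒ 3j(4 1 5; 0 0 0)² = 5/99, sgn -1
Racah Σ t=0..0: t=0:+1/2880 = 1/2880
⇒ 3j(4 1 5; 2 -1 -1)² = 2/165, sgn +1
4πI² = N·(3j₀)²·(3jₘ)² = 2/11
I = -1·√(0.181818/4π) = -0.12028562

-0.120286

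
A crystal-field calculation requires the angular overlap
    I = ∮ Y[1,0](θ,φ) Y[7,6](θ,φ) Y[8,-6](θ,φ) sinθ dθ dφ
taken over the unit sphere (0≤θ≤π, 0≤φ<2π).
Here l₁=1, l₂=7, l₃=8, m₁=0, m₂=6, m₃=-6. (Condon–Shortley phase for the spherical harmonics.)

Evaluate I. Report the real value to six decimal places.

m-sum 0 ✓  L=16 even ✓  6≤8≤8 ✓
Π(2lᵢ+1) = 3×15×17 = 765
triangle coeff Δ(1,7,8) = 1/2040
Σ_t [0,0]: t=0:+1/25401600 = 1/25401600
(3j)²=8/255 [(1 7 8; 0 0 0)], sign=+1
Σ_t [0,0]: t=0:+1/6227020800 = 1/6227020800
(3j)²=7/510 [(1 7 8; 0 6 -6)], sign=+1
⇒ 4πI² = 28/85
I = (+1)√(28/85/(4π)) = 0.16190663

0.161907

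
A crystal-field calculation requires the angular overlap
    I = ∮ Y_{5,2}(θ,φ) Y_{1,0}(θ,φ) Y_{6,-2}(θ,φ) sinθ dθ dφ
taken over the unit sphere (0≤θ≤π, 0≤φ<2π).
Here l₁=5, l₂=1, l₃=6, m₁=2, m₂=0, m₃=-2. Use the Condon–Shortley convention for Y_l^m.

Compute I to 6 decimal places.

m-sum 0 ✓  L=12 even ✓  4≤6≤6 ✓
Π(2lᵢ+1) = 11×3×13 = 429
triangle coeff Δ(5,1,6) = 1/858
Σ_t [0,0]: t=0:+1/14400 = 1/14400
(3j)²=6/143 [(5 1 6; 0 0 0)], sign=+1
Σ_t [0,0]: t=0:+1/30240 = 1/30240
(3j)²=16/429 [(5 1 6; 2 0 -2)], sign=+1
⇒ 4πI² = 96/143
I = (+1)√(96/143/(4π)) = 0.23113338

0.231133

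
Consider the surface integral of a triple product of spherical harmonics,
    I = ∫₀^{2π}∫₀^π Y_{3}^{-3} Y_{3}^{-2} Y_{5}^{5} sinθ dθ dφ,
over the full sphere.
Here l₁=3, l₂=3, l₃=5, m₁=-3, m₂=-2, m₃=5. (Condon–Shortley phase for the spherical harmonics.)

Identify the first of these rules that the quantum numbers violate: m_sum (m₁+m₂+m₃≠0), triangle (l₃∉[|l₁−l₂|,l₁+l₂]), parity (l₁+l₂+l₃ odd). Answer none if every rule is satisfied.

azimuthal sum: -3 − 2 + 5 = 0  ✓
0 ≤ 5 ≤ 6 (triangle on l)  ✓
L = 3 + 3 + 5 = 11 (odd)  ✗

parity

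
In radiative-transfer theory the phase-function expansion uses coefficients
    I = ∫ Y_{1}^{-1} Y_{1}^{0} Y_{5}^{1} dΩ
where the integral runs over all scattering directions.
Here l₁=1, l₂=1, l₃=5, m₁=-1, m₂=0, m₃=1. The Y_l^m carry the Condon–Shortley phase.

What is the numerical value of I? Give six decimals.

triangle: need 0≤l₃≤2, have 5; I=0

0.000000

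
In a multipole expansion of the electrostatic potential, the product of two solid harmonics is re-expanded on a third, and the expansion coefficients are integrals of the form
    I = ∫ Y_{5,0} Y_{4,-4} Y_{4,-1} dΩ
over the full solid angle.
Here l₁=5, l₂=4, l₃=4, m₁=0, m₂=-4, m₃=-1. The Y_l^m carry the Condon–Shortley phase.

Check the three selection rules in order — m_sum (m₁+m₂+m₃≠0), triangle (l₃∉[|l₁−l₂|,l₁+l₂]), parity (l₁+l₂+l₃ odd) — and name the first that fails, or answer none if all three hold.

m_sum

m₁+m₂+m₃ = 0 − 4 − 1 = -5  ✗
triangle: |5−4|=1 ≤ l₃=4 ≤ 5+4=9
parity: l₁+l₂+l₃ = 13 is odd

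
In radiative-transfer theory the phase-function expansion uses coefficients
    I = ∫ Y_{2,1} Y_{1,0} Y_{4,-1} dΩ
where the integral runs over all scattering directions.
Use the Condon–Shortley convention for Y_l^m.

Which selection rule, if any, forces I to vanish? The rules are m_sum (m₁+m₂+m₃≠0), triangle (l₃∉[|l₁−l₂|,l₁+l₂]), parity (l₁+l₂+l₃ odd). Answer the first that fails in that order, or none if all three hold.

m₁+m₂+m₃ = 1 + 0 − 1 = 0  ✓
triangle: |2−1|=1 ≤ l₃=4 ≤ 2+1=3  ✗
parity: l₁+l₂+l₃ = 7 is odd

triangle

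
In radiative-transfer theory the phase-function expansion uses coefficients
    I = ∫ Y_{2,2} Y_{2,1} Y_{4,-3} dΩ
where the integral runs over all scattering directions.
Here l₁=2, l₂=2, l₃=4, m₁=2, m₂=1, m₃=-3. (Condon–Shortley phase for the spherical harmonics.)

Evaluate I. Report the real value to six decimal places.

Checks pass: Σm=0; 8 even; l₃=4∈[0,4].
(2·2+1)(2·2+1)(2·4+1) = 225
Δ: 0! 4! 4! / 9! → 1/630
sum: t=0:+1/16 = 1/16
3j²(2 2 4; 0 0 0) = Δ·Π!·Σ² = 2/35  (sign +1)
sum: t=0:+1/144 = 1/144
3j²(2 2 4; 2 1 -3) = Δ·Π!·Σ² = 1/18  (sign -1)
combine: 4πI² = 225·2/35·1/18 = 5/7
take √, sign -1: I = -0.23841361

-0.238414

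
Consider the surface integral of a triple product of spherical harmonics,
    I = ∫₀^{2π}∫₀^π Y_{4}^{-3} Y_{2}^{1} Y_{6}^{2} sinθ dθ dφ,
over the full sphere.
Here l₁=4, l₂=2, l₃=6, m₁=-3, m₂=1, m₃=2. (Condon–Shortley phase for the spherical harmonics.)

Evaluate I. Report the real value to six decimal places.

Checks pass: Σm=0; 12 even; l₃=6∈[2,6].
(2·4+1)(2·2+1)(2·6+1) = 585
Δ: 0! 8! 4! / 13! → 1/6435
sum: t=0:+1/2304 = 1/2304
3j²(4 2 6; 0 0 0) = Δ·Π!·Σ² = 5/143  (sign +1)
sum: t=0:+1/30240 = 1/30240
3j²(4 2 6; -3 1 2) = Δ·Π!·Σ² = 32/6435  (sign +1)
combine: 4πI² = 585·5/143·32/6435 = 160/1573
take √, sign +1: I = 0.08996855

0.089969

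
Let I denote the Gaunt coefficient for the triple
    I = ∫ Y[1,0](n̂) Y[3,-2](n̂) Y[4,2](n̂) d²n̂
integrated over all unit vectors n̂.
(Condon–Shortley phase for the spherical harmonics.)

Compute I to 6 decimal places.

0.213244

Checks pass: Σm=0; 8 even; l₃=4∈[2,4].
(2·1+1)(2·3+1)(2·4+1) = 189
Δ: 0! 2! 6! / 9! → 1/252
sum: t=0:+1/36 = 1/36
3j²(1 3 4; 0 0 0) = Δ·Π!·Σ² = 4/63  (sign +1)
sum: t=0:+1/120 = 1/120
3j²(1 3 4; 0 -2 2) = Δ·Π!·Σ² = 1/21  (sign +1)
combine: 4πI² = 189·4/63·1/21 = 4/7
take √, sign +1: I = 0.21324362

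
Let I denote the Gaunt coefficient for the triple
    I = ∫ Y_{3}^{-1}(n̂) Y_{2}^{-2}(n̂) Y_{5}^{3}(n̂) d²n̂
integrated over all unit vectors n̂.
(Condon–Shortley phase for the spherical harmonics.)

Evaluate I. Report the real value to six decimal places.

-0.200476

Rules hold: Σm=0, L=10 even, 1≤5≤5.
N = 7·5·11 = 385
Δ = 0!·6!·4!/11! = 1/2310
Racah Σ t=0..0: t=0:+1/144 = 1/144
⇒ 3j(3 2 5; 0 0 0)² = 10/231, sgn -1
Racah Σ t=0..0: t=0:+1/1152 = 1/1152
⇒ 3j(3 2 5; -1 -2 3)² = 1/33, sgn +1
4πI² = N·(3j₀)²·(3jₘ)² = 50/99
I = -1·√(0.505051/4π) = -0.20047604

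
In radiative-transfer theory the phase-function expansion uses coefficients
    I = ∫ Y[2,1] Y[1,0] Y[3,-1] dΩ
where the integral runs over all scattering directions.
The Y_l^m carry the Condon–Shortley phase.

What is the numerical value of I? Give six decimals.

-0.233597

Rules hold: Σm=0, L=6 even, 1≤3≤3.
N = 5·3·7 = 105
Δ = 0!·4!·2!/7! = 1/105
Racah Σ t=0..0: t=0:+1/4 = 1/4
⇒ 3j(2 1 3; 0 0 0)² = 3/35, sgn -1
Racah Σ t=0..0: t=0:+1/6 = 1/6
⇒ 3j(2 1 3; 1 0 -1)² = 8/105, sgn +1
4πI² = N·(3j₀)²·(3jₘ)² = 24/35
I = -1·√(0.685714/4π) = -0.23359668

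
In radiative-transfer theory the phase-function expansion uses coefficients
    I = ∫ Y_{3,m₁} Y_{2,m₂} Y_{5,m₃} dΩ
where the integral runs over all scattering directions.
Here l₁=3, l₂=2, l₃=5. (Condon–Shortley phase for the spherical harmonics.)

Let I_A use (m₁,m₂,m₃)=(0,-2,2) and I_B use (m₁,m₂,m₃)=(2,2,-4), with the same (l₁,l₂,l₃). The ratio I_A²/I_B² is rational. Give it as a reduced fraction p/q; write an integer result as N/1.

5/18

l's match ⇒ only the (l;m) 3-j factors differ between A and B.
A: triangle coeff Δ(3,2,5) = 1/2310; Σ_t [0,0]: t=0:+1/864 = 1/864; (3j)²=1/66 [(3 2 5; 0 -2 2)], sign=-1
B: triangle coeff Δ(3,2,5) = 1/2310; Σ_t [0,0]: t=0:+1/2880 = 1/2880; (3j)²=3/55 [(3 2 5; 2 2 -4)], sign=-1
I_A²/I_B² = (1/66)/(3/55) = 5/18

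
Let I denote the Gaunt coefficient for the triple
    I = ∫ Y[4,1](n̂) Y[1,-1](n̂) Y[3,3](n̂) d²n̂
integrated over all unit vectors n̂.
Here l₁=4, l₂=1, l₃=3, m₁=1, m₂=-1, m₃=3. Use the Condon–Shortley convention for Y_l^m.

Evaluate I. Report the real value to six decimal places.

0.000000

m-sum = 1 − 1 + 3 = 3 ≠ 0 ⇒ I = 0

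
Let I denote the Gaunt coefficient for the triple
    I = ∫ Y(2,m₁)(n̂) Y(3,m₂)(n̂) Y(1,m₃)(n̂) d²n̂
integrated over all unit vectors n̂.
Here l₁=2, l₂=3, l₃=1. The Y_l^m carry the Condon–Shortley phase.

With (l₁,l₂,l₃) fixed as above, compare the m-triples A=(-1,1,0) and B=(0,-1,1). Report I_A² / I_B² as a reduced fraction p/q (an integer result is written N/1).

Shared (l₁,l₂,l₃)=(2,3,1): N and (l;000)² cancel in I_A²/I_B².
A: Δ = 4!·0!·2!/7! = 1/105; Racah Σ t=3..3: t=3:−1/6 = -1/6; ⇒ 3j(2 3 1; -1 1 0)² = 8/105, sgn +1
B: Δ = 4!·0!·2!/7! = 1/105; Racah Σ t=2..2: t=2:+1/8 = 1/8; ⇒ 3j(2 3 1; 0 -1 1)² = 2/35, sgn +1
I_A²/I_B² = (8/105)/(2/35) = 4/3

4/3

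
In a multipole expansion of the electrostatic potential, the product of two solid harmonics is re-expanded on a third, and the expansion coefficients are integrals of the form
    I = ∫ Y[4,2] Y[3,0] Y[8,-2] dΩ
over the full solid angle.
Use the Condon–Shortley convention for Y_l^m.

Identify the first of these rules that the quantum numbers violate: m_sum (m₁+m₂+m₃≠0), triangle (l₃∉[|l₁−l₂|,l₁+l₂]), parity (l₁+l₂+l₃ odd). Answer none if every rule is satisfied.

triangle

Σmᵢ = 0  ✓
l₃∈[|l₁−l₂|,l₁+l₂]=[1,7], have l₃=8  ✗
Σlᵢ = 15 ⇒ odd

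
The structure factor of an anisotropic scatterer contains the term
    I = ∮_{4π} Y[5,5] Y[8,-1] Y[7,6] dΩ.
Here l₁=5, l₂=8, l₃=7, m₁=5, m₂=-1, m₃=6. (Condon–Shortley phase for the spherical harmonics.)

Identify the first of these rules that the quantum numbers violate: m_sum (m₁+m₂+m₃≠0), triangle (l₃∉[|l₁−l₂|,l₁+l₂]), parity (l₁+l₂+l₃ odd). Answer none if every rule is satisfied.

m_sum

Σmᵢ = 10  ✗
l₃∈[|l₁−l₂|,l₁+l₂]=[3,13], have l₃=7
Σlᵢ = 20 ⇒ even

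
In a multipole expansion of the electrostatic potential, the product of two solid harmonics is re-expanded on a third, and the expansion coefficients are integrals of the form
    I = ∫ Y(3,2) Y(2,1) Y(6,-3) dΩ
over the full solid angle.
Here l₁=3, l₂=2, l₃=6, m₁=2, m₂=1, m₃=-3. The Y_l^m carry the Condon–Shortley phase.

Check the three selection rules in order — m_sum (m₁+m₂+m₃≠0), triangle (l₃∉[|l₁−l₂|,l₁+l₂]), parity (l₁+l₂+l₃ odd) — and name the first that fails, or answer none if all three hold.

azimuthal sum: 2 + 1 − 3 = 0  ✓
1 ≤ 6 ≤ 5 (triangle on l)  ✗
L = 3 + 2 + 6 = 11 (odd)

triangle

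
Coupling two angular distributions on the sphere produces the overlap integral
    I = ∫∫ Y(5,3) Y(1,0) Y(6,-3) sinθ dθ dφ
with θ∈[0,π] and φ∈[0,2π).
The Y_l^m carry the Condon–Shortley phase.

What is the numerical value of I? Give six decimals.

-0.212310

Rules hold: Σm=0, L=12 even, 4≤6≤6.
N = 11·3·13 = 429
Δ = 0!·10!·2!/13! = 1/858
Racah Σ t=0..0: t=0:+1/14400 = 1/14400
⇒ 3j(5 1 6; 0 0 0)² = 6/143, sgn +1
Racah Σ t=0..0: t=0:+1/80640 = 1/80640
⇒ 3j(5 1 6; 3 0 -3)² = 9/286, sgn -1
4πI² = N·(3j₀)²·(3jₘ)² = 81/143
I = -1·√(0.566434/4π) = -0.21230956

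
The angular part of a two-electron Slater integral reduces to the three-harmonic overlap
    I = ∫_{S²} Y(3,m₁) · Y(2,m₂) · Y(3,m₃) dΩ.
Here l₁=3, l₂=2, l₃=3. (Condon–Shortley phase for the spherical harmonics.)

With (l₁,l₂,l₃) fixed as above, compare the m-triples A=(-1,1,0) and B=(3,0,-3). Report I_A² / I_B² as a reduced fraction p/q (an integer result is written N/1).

2/25

l's match ⇒ only the (l;m) 3-j factors differ between A and B.
A: triangle coeff Δ(3,2,3) = 1/3780; Σ_t [1,2]: t=1:−1/12 t=2:+1/8 = 1/24; (3j)²=1/210 [(3 2 3; -1 1 0)], sign=-1
B: triangle coeff Δ(3,2,3) = 1/3780; Σ_t [0,0]: t=0:+1/96 = 1/96; (3j)²=5/84 [(3 2 3; 3 0 -3)], sign=+1
I_A²/I_B² = (1/210)/(5/84) = 2/25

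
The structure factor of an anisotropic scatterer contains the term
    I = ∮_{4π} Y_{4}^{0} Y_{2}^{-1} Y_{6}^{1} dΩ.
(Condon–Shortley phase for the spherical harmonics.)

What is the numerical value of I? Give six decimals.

Checks pass: Σm=0; 12 even; l₃=6∈[2,6].
(2·4+1)(2·2+1)(2·6+1) = 585
Δ: 0! 8! 4! / 13! → 1/6435
sum: t=0:+1/2304 = 1/2304
3j²(4 2 6; 0 0 0) = Δ·Π!·Σ² = 5/143  (sign +1)
sum: t=0:+1/3456 = 1/3456
3j²(4 2 6; 0 -1 1) = Δ·Π!·Σ² = 35/1287  (sign -1)
combine: 4πI² = 585·5/143·35/1287 = 875/1573
take √, sign -1: I = -0.21039467

-0.210395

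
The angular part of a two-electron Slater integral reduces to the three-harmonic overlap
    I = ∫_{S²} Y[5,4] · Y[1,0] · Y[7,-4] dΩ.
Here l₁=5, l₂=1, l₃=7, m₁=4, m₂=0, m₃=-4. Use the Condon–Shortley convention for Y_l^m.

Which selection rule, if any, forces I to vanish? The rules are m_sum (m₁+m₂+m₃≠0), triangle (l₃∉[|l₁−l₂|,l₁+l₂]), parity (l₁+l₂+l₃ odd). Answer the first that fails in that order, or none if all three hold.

m₁+m₂+m₃ = 4 + 0 − 4 = 0  ✓
triangle: |5−1|=4 ≤ l₃=7 ≤ 5+1=6  ✗
parity: l₁+l₂+l₃ = 13 is odd

triangle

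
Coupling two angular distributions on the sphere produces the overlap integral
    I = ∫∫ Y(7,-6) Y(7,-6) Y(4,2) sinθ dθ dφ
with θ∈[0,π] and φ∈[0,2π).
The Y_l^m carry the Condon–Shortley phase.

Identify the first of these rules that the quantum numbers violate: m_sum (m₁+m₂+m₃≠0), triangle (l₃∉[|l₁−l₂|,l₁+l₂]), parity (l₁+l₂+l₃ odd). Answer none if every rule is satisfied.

m_sum

m₁+m₂+m₃ = -6 − 6 + 2 = -10  ✗
triangle: |7−7|=0 ≤ l₃=4 ≤ 7+7=14
parity: l₁+l₂+l₃ = 18 is even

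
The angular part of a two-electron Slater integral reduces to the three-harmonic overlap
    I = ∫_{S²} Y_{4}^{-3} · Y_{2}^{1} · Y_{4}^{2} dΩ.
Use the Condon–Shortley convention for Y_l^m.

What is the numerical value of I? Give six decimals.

Rules hold: Σm=0, L=10 even, 2≤4≤6.
N = 9·5·9 = 405
Δ = 2!·6!·2!/11! = 1/13860
Racah Σ t=0..2: t=0:+1/192 t=1:−1/36 t=2:+1/192 = -5/288
⇒ 3j(4 2 4; 0 0 0)² = 20/693, sgn -1
Racah Σ t=1..2: t=1:−1/1440 t=2:+1/240 = 1/288
⇒ 3j(4 2 4; -3 1 2)² = 5/132, sgn +1
4πI² = N·(3j₀)²·(3jₘ)² = 375/847
I = -1·√(0.442739/4π) = -0.18770204

-0.187702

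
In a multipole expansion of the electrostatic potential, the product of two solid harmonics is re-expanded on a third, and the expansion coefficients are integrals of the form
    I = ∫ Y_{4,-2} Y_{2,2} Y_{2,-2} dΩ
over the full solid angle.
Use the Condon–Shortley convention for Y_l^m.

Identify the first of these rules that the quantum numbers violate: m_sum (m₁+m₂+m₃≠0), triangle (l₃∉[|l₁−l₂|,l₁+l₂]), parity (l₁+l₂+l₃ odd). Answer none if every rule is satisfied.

azimuthal sum: -2 + 2 − 2 = -2  ✗
2 ≤ 2 ≤ 6 (triangle on l)
L = 4 + 2 + 2 = 8 (even)

m_sum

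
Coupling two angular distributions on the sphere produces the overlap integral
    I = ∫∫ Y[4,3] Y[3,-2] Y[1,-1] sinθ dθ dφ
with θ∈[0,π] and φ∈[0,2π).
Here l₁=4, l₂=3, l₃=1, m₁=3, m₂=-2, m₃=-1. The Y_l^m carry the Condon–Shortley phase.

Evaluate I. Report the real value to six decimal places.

Rules hold: Σm=0, L=8 even, 1≤1≤7.
N = 9·7·3 = 189
Δ = 6!·2!·0!/9! = 1/252
Racah Σ t=3..3: t=3:−1/36 = -1/36
⇒ 3j(4 3 1; 0 0 0)² = 4/63, sgn +1
Racah Σ t=1..1: t=1:−1/240 = -1/240
⇒ 3j(4 3 1; 3 -2 -1)² = 1/12, sgn -1
4πI² = N·(3j₀)²·(3jₘ)² = 1/1
I = -1·√(1/4π) = -0.28209479

-0.282095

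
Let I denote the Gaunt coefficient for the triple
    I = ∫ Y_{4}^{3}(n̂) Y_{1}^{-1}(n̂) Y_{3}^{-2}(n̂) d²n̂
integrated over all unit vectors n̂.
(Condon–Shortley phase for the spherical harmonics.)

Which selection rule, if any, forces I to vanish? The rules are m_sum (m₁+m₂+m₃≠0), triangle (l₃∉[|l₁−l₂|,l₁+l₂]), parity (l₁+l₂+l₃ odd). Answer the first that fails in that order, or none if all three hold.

m₁+m₂+m₃ = 3 − 1 − 2 = 0  ✓
triangle: |4−1|=3 ≤ l₃=3 ≤ 4+1=5  ✓
parity: l₁+l₂+l₃ = 8 is even  ✓

none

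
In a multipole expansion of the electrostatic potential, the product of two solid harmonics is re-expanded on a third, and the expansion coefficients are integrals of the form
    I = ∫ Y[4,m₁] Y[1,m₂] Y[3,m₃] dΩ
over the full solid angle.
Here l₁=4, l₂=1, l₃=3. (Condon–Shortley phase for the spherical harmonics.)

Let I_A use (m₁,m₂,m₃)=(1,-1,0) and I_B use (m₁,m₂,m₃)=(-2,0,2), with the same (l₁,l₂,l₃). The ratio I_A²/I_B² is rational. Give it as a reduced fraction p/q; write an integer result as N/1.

5/6

l's match ⇒ only the (l;m) 3-j factors differ between A and B.
A: triangle coeff Δ(4,1,3) = 1/252; Σ_t [0,0]: t=0:+1/72 = 1/72; (3j)²=5/126 [(4 1 3; 1 -1 0)], sign=-1
B: triangle coeff Δ(4,1,3) = 1/252; Σ_t [1,1]: t=1:−1/120 = -1/120; (3j)²=1/21 [(4 1 3; -2 0 2)], sign=+1
I_A²/I_B² = (5/126)/(1/21) = 5/6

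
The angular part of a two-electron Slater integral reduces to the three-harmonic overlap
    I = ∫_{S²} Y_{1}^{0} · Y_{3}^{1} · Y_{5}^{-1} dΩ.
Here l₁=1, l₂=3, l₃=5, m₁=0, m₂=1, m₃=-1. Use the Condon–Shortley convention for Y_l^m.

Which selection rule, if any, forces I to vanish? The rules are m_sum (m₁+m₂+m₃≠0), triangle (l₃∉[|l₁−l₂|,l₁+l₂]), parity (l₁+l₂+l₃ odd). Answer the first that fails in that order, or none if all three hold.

m₁+m₂+m₃ = 0 + 1 − 1 = 0  ✓
triangle: |1−3|=2 ≤ l₃=5 ≤ 1+3=4  ✗
parity: l₁+l₂+l₃ = 9 is odd

triangle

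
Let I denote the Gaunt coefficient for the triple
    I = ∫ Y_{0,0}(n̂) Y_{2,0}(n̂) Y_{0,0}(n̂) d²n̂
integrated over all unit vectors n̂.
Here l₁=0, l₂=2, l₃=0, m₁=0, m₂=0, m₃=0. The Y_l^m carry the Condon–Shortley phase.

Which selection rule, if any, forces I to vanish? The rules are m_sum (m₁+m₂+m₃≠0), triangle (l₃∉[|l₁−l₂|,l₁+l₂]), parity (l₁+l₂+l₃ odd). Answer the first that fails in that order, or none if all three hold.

triangle

Σmᵢ = 0  ✓
l₃∈[|l₁−l₂|,l₁+l₂]=[2,2], have l₃=0  ✗
Σlᵢ = 2 ⇒ even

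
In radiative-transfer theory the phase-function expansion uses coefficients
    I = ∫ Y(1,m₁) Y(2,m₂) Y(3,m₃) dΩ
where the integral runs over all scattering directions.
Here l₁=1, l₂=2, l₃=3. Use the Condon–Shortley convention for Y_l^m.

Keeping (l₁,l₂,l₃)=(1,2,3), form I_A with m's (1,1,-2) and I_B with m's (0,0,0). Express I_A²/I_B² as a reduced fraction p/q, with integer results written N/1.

Same 1,2,3: normalisation and zero-m 3j drop out of the ratio.
A: Δ: 0! 2! 4! / 7! → 1/105; sum: t=0:+1/12 = 1/12; 3j²(1 2 3; 1 1 -2) = Δ·Π!·Σ² = 2/21  (sign -1)
B: Δ: 0! 2! 4! / 7! → 1/105; sum: t=0:+1/4 = 1/4; 3j²(1 2 3; 0 0 0) = Δ·Π!·Σ² = 3/35  (sign -1)
I_A²/I_B² = (2/21)/(3/35) = 10/9

10/9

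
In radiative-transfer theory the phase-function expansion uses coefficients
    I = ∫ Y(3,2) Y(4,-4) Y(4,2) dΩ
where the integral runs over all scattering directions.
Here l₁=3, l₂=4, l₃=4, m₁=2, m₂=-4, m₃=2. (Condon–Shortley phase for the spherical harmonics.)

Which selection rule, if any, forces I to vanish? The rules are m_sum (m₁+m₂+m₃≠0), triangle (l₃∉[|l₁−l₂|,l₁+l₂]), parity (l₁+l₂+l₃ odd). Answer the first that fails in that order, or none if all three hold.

Σmᵢ = 0  ✓
l₃∈[|l₁−l₂|,l₁+l₂]=[1,7], have l₃=4  ✓
Σlᵢ = 11 ⇒ odd  ✗

parity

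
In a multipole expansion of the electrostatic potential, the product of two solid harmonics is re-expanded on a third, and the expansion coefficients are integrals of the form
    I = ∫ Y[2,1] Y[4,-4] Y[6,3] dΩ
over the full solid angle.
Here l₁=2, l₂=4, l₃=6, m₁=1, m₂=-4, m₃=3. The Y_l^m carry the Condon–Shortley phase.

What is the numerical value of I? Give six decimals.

-0.047713

Rules hold: Σm=0, L=12 even, 2≤6≤6.
N = 5·9·13 = 585
Δ = 0!·4!·8!/13! = 1/6435
Racah Σ t=0..0: t=0:+1/2304 = 1/2304
⇒ 3j(2 4 6; 0 0 0)² = 5/143, sgn +1
Racah Σ t=0..0: t=0:+1/241920 = 1/241920
⇒ 3j(2 4 6; 1 -4 3)² = 1/715, sgn -1
4πI² = N·(3j₀)²·(3jₘ)² = 45/1573
I = -1·√(0.0286078/4π) = -0.04771303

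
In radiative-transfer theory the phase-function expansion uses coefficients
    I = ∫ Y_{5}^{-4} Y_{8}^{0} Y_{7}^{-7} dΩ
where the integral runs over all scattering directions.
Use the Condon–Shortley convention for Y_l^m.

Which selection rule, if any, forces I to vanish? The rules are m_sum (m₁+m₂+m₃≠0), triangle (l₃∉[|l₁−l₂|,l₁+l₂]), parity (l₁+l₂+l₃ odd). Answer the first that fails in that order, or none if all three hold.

m_sum

Σmᵢ = -11  ✗
l₃∈[|l₁−l₂|,l₁+l₂]=[3,13], have l₃=7
Σlᵢ = 20 ⇒ even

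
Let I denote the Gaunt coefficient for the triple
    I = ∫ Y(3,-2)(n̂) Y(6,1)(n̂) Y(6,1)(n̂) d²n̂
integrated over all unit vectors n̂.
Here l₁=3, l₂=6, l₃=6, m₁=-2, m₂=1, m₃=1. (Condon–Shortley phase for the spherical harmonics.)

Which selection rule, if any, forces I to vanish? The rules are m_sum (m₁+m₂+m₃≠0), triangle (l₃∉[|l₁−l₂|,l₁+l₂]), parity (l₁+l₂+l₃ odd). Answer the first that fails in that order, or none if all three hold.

parity

Σmᵢ = 0  ✓
l₃∈[|l₁−l₂|,l₁+l₂]=[3,9], have l₃=6  ✓
Σlᵢ = 15 ⇒ odd  ✗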